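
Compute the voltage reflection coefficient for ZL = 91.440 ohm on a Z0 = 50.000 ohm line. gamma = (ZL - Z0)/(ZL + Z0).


gamma = (91.440 - 50.000) / (91.440 + 50.000) = 0.2930

0.2930


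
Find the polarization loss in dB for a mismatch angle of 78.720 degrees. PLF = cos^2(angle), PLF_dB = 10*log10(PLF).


PLF_linear = cos^2(78.720 deg) = 0.03826086
PLF_dB = 10 * log10(0.03826086) = -14.17 dB

-14.17 dB


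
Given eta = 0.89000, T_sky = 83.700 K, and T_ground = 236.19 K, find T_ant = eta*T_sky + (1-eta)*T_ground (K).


T_ant = 0.89000 * 83.700 + (1 - 0.89000) * 236.19 = 100.5 K

100.5 K


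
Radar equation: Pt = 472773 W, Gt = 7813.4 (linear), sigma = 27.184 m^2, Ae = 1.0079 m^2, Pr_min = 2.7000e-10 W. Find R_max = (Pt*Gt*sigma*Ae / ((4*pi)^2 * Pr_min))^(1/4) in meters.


R^4 = 472773*7813.4*27.184*1.0079 / ((4*pi)^2 * 2.7000e-10) = 2.373778e+18
R_max = 2.373778e+18^0.25 = 39252 m

39252 m


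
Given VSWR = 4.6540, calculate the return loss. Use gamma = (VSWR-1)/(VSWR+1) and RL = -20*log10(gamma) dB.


gamma = (4.6540 - 1) / (4.6540 + 1) = 0.6462681
RL = -20 * log10(0.6462681) = 3.792 dB

3.792 dB


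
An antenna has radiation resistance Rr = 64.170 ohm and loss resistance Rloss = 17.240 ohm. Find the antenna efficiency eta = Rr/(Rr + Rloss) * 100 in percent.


eta = 64.170 / (64.170 + 17.240) * 100 = 78.82%

78.82%


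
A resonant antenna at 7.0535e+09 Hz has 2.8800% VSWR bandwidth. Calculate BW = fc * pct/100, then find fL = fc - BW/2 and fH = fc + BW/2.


BW = 7.0535e+09 * 2.8800/100 = 2.031408e+08 Hz
fL = 7.0535e+09 - 2.031408e+08/2 = 6.952e+09 Hz
fH = 7.0535e+09 + 2.031408e+08/2 = 7.155e+09 Hz

BW=2.031e+08 Hz, fL=6.952e+09 Hz, fH=7.155e+09 Hz


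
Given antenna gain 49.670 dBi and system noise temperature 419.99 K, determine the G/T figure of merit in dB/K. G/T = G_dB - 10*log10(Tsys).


G/T = 49.670 - 10*log10(419.99) = 49.670 - 26.23239 = 23.44 dB/K

23.44 dB/K


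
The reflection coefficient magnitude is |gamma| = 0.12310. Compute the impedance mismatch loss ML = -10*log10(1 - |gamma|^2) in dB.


ML = -10 * log10(1 - 0.12310^2) = -10 * log10(0.98484639) = 0.06632 dB

0.06632 dB


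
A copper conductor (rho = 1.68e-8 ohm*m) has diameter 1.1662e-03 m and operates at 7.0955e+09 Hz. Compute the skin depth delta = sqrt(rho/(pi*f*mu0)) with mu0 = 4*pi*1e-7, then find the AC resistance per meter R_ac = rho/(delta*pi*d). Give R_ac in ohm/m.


delta = sqrt(1.68e-8 / (pi * 7.0955e+09 * 4*pi*1e-7)) = 7.744320e-07 m
R_ac = 1.68e-8 / (7.744320e-07 * pi * 1.1662e-03) = 5.921 ohm/m

5.921 ohm/m


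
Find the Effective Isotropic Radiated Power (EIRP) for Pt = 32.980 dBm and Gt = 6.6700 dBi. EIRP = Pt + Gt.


EIRP = Pt + Gt = 32.980 + 6.6700 = 39.65 dBm

39.65 dBm


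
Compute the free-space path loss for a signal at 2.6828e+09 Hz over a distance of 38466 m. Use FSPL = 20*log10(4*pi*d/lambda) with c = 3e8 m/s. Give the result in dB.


lambda = c / f = 3.0000e+08 / 2.6828e+09 = 0.1118235 m
FSPL = 20 * log10(4*pi*38466/0.1118235) = 132.7 dB

132.7 dB


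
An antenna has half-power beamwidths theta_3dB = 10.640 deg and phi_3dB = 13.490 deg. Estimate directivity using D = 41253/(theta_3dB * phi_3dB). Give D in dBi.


D_linear = 41253 / (10.640 * 13.490) = 287.4101
D_dBi = 10 * log10(287.4101) = 24.59 dBi

24.59 dBi


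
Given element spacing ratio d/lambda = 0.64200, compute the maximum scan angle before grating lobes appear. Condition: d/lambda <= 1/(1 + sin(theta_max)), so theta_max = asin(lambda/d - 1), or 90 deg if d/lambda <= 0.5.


lambda/d - 1 = 1/0.64200 - 1 = 0.5576324
theta_max = asin(0.5576324) = 33.89 deg

33.89 deg


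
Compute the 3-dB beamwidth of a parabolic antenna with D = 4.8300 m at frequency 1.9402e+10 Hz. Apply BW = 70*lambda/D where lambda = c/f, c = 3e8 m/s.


lambda = c / f = 3.0000e+08 / 1.9402e+10 = 0.01546232 m
BW = 70 * 0.01546232 / 4.8300 = 0.2241 deg

0.2241 deg


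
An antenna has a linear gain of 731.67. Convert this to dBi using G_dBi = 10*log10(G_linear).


G_dBi = 10 * log10(731.67) = 28.64 dBi

28.64 dBi


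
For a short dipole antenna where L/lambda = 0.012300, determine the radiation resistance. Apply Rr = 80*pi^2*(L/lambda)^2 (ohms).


Rr = 80 * pi^2 * (0.012300)^2 = 80 * 9.869604 * 1.512900e-04 = 0.1195 ohm

0.1195 ohm


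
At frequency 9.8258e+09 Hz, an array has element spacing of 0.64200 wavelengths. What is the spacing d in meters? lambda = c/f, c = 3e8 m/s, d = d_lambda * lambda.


lambda = c / f = 3.0000e+08 / 9.8258e+09 = 0.03053187 m
d = 0.64200 * 0.03053187 = 0.01960 m

0.01960 m


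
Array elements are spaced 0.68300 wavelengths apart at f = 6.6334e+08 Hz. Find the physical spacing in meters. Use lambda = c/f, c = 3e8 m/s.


lambda = c / f = 3.0000e+08 / 6.6334e+08 = 0.4522568 m
d = 0.68300 * 0.4522568 = 0.3089 m

0.3089 m


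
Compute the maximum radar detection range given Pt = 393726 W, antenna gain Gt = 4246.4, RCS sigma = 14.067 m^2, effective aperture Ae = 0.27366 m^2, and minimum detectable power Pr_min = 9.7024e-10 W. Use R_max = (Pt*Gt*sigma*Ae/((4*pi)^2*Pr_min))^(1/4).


R^4 = 393726*4246.4*14.067*0.27366 / ((4*pi)^2 * 9.7024e-10) = 4.200770e+16
R_max = 4.200770e+16^0.25 = 14316 m

14316 m


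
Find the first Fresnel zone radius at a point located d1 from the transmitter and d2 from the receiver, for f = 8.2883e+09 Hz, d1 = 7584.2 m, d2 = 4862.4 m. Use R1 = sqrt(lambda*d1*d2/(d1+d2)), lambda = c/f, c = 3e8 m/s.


lambda = c / f = 3.0000e+08 / 8.2883e+09 = 0.03619560 m
R1 = sqrt(0.03619560 * 7584.2 * 4862.4 / (7584.2 + 4862.4)) = 10.36 m

10.36 m


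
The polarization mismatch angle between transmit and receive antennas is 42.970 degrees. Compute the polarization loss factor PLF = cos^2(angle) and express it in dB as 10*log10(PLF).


PLF_linear = cos^2(42.970 deg) = 0.5354005
PLF_dB = 10 * log10(0.5354005) = -2.713 dB

-2.713 dB


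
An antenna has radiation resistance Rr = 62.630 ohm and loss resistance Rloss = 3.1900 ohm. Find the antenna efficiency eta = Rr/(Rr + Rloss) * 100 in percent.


eta = 62.630 / (62.630 + 3.1900) * 100 = 95.15%

95.15%


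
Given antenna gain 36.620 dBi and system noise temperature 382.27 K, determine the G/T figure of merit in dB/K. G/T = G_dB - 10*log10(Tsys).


G/T = 36.620 - 10*log10(382.27) = 36.620 - 25.82370 = 10.80 dB/K

10.80 dB/K


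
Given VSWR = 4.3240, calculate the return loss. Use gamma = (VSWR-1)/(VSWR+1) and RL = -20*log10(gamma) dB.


gamma = (4.3240 - 1) / (4.3240 + 1) = 0.6243426
RL = -20 * log10(0.6243426) = 4.092 dB

4.092 dB


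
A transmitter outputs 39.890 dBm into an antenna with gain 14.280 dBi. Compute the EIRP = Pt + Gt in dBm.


EIRP = Pt + Gt = 39.890 + 14.280 = 54.17 dBm

54.17 dBm


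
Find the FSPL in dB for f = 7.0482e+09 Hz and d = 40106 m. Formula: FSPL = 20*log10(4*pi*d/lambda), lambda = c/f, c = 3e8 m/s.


lambda = c / f = 3.0000e+08 / 7.0482e+09 = 0.04256406 m
FSPL = 20 * log10(4*pi*40106/0.04256406) = 141.5 dB

141.5 dB


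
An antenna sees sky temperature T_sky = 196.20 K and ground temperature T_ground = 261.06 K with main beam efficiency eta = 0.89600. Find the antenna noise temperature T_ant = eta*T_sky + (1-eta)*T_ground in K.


T_ant = 0.89600 * 196.20 + (1 - 0.89600) * 261.06 = 202.9 K

202.9 K


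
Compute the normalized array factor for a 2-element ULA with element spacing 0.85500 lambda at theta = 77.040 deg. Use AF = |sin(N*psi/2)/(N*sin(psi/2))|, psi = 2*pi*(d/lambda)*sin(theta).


psi = 2*pi*0.85500*sin(77.040 deg) = 5.235279 rad
AF = |sin(2*5.235279/2) / (2*sin(5.235279/2))| = 0.8658

0.8658


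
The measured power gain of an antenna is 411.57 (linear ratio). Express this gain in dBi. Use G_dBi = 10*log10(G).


G_dBi = 10 * log10(411.57) = 26.14 dBi

26.14 dBi


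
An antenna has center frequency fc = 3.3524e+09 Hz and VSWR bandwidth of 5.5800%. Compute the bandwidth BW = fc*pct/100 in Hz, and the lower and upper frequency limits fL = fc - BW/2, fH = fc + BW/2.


BW = 3.3524e+09 * 5.5800/100 = 1.870639e+08 Hz
fL = 3.3524e+09 - 1.870639e+08/2 = 3.259e+09 Hz
fH = 3.3524e+09 + 1.870639e+08/2 = 3.446e+09 Hz

BW=1.871e+08 Hz, fL=3.259e+09 Hz, fH=3.446e+09 Hz


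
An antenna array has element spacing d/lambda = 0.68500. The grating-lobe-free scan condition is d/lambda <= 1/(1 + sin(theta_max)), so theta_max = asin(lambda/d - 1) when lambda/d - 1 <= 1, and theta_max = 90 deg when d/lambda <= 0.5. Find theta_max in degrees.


lambda/d - 1 = 1/0.68500 - 1 = 0.4598540
theta_max = asin(0.4598540) = 27.38 deg

27.38 deg


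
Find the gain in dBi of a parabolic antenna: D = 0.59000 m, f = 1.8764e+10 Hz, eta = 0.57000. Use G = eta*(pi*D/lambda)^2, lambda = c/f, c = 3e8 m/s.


lambda = c / f = 3.0000e+08 / 1.8764e+10 = 0.01598806 m
G_linear = 0.57000 * (pi * 0.59000 / 0.01598806)^2 = 7661.029
G_dBi = 10 * log10(7661.029) = 38.84 dBi

38.84 dBi


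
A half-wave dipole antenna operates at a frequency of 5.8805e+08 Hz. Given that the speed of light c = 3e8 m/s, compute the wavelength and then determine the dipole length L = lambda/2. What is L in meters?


lambda = c / f = 3.0000e+08 / 5.8805e+08 = 0.5101607 m
L = lambda / 2 = 0.5101607 / 2 = 0.2551 m

0.2551 m


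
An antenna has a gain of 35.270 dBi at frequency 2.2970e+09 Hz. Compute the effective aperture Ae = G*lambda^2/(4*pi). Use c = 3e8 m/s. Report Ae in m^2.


lambda = c / f = 3.0000e+08 / 2.2970e+09 = 0.1306051 m
G_linear = 10^(35.270/10) = 3365.116
Ae = G_linear * lambda^2 / (4*pi) = 3365.116 * 0.1306051^2 / (4*pi) = 4.568 m^2

4.568 m^2


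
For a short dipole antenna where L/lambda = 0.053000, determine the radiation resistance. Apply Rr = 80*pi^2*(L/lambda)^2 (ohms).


Rr = 80 * pi^2 * (0.053000)^2 = 80 * 9.869604 * 2.809000e-03 = 2.218 ohm

2.218 ohm


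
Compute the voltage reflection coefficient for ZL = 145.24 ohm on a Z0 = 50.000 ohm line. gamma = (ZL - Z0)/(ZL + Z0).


gamma = (145.24 - 50.000) / (145.24 + 50.000) = 0.4878

0.4878


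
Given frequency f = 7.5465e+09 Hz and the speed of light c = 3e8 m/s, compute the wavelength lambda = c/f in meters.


lambda = c / f = 3.0000e+08 / 7.5465e+09 = 0.03975 m

0.03975 m


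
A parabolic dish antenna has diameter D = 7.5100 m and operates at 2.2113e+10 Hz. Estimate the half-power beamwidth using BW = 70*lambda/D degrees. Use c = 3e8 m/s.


lambda = c / f = 3.0000e+08 / 2.2113e+10 = 0.01356668 m
BW = 70 * 0.01356668 / 7.5100 = 0.1265 deg

0.1265 deg


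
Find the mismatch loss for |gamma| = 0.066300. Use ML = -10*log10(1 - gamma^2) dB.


ML = -10 * log10(1 - 0.066300^2) = -10 * log10(0.99560431) = 0.01913 dB

0.01913 dB


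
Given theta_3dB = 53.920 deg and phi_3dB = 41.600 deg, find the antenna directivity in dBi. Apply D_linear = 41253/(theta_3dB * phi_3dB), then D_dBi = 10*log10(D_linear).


D_linear = 41253 / (53.920 * 41.600) = 18.39130
D_dBi = 10 * log10(18.39130) = 12.65 dBi

12.65 dBi


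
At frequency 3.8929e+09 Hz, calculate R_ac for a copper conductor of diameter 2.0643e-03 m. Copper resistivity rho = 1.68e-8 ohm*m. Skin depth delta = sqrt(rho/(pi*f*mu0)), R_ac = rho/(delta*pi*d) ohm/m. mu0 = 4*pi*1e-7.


delta = sqrt(1.68e-8 / (pi * 3.8929e+09 * 4*pi*1e-7)) = 1.045534e-06 m
R_ac = 1.68e-8 / (1.045534e-06 * pi * 2.0643e-03) = 2.478 ohm/m

2.478 ohm/m


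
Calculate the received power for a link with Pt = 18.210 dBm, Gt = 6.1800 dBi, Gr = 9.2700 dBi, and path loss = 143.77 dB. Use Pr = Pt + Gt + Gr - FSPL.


Pr = 18.210 + 6.1800 + 9.2700 - 143.77 = -110.11 dBm

-110.11 dBm


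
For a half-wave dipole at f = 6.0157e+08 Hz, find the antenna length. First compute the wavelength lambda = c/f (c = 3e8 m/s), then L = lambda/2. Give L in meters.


lambda = c / f = 3.0000e+08 / 6.0157e+08 = 0.4986951 m
L = lambda / 2 = 0.4986951 / 2 = 0.2493 m

0.2493 m


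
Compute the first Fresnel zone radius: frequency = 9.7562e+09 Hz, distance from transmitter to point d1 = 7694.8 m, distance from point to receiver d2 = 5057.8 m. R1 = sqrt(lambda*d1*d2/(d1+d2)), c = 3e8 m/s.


lambda = c / f = 3.0000e+08 / 9.7562e+09 = 0.03074968 m
R1 = sqrt(0.03074968 * 7694.8 * 5057.8 / (7694.8 + 5057.8)) = 9.687 m

9.687 m


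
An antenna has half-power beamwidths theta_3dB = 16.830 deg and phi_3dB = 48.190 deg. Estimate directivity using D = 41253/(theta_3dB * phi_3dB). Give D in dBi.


D_linear = 41253 / (16.830 * 48.190) = 50.86447
D_dBi = 10 * log10(50.86447) = 17.06 dBi

17.06 dBi


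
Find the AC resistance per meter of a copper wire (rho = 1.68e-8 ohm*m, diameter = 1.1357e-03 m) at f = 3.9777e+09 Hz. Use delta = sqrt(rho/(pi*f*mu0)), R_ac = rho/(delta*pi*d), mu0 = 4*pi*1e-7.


delta = sqrt(1.68e-8 / (pi * 3.9777e+09 * 4*pi*1e-7)) = 1.034329e-06 m
R_ac = 1.68e-8 / (1.034329e-06 * pi * 1.1357e-03) = 4.552 ohm/m

4.552 ohm/m


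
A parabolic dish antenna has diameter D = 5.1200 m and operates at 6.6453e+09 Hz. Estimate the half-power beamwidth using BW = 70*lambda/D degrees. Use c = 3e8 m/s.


lambda = c / f = 3.0000e+08 / 6.6453e+09 = 0.04514469 m
BW = 70 * 0.04514469 / 5.1200 = 0.6172 deg

0.6172 deg


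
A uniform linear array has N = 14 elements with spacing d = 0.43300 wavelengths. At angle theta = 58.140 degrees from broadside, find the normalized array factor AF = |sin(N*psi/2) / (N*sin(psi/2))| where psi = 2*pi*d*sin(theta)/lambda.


psi = 2*pi*0.43300*sin(58.140 deg) = 2.310732 rad
AF = |sin(14*2.310732/2) / (14*sin(2.310732/2))| = 0.03516

0.03516


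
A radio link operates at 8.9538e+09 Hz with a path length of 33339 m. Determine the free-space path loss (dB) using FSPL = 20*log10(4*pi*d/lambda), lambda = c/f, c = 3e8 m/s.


lambda = c / f = 3.0000e+08 / 8.9538e+09 = 0.03350533 m
FSPL = 20 * log10(4*pi*33339/0.03350533) = 141.9 dB

141.9 dB


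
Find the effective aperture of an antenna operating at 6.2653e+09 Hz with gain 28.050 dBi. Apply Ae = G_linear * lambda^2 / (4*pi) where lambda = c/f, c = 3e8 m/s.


lambda = c / f = 3.0000e+08 / 6.2653e+09 = 0.04788278 m
G_linear = 10^(28.050/10) = 638.2635
Ae = G_linear * lambda^2 / (4*pi) = 638.2635 * 0.04788278^2 / (4*pi) = 0.1165 m^2

0.1165 m^2


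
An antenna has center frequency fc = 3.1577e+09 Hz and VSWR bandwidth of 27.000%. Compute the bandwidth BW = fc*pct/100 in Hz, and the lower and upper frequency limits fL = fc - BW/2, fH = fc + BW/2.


BW = 3.1577e+09 * 27.000/100 = 8.525790e+08 Hz
fL = 3.1577e+09 - 8.525790e+08/2 = 2.731e+09 Hz
fH = 3.1577e+09 + 8.525790e+08/2 = 3.584e+09 Hz

BW=8.526e+08 Hz, fL=2.731e+09 Hz, fH=3.584e+09 Hz


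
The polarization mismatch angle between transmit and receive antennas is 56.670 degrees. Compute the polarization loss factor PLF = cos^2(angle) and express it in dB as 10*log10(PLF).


PLF_linear = cos^2(56.670 deg) = 0.3019067
PLF_dB = 10 * log10(0.3019067) = -5.201 dB

-5.201 dB


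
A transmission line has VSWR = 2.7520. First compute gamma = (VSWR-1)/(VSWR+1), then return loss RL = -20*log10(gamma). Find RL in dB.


gamma = (2.7520 - 1) / (2.7520 + 1) = 0.4669510
RL = -20 * log10(0.4669510) = 6.615 dB

6.615 dB


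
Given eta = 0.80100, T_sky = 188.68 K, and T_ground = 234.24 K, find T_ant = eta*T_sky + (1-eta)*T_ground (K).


T_ant = 0.80100 * 188.68 + (1 - 0.80100) * 234.24 = 197.7 K

197.7 K


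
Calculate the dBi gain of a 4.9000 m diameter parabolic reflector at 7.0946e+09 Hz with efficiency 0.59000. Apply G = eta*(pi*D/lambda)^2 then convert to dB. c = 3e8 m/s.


lambda = c / f = 3.0000e+08 / 7.0946e+09 = 0.04228568 m
G_linear = 0.59000 * (pi * 4.9000 / 0.04228568)^2 = 78191.09
G_dBi = 10 * log10(78191.09) = 48.93 dBi

48.93 dBi


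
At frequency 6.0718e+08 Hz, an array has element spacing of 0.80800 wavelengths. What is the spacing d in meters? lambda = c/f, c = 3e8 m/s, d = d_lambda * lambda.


lambda = c / f = 3.0000e+08 / 6.0718e+08 = 0.4940874 m
d = 0.80800 * 0.4940874 = 0.3992 m

0.3992 m


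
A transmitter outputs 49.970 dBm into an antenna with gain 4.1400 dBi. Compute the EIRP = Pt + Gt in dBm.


EIRP = Pt + Gt = 49.970 + 4.1400 = 54.11 dBm

54.11 dBm


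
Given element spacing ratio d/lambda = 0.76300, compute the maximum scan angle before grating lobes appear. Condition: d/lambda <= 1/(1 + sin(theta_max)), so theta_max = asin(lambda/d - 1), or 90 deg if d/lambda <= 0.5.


lambda/d - 1 = 1/0.76300 - 1 = 0.3106160
theta_max = asin(0.3106160) = 18.10 deg

18.10 deg


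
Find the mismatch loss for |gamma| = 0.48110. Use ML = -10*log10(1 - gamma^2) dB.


ML = -10 * log10(1 - 0.48110^2) = -10 * log10(0.76854279) = 1.143 dB

1.143 dB


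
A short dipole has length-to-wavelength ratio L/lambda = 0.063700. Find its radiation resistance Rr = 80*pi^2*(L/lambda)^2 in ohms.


Rr = 80 * pi^2 * (0.063700)^2 = 80 * 9.869604 * 4.057690e-03 = 3.204 ohm

3.204 ohm


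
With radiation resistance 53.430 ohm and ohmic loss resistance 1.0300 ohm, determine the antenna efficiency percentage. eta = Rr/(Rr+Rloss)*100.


eta = 53.430 / (53.430 + 1.0300) * 100 = 98.11%

98.11%


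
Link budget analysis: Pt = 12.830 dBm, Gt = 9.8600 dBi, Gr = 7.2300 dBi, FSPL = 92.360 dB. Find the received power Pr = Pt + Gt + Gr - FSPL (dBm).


Pr = 12.830 + 9.8600 + 7.2300 - 92.360 = -62.44 dBm

-62.44 dBm


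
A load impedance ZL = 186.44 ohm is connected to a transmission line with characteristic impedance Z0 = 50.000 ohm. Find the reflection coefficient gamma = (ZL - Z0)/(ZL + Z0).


gamma = (186.44 - 50.000) / (186.44 + 50.000) = 0.5771

0.5771


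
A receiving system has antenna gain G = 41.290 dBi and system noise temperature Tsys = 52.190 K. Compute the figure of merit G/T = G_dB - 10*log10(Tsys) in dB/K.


G/T = 41.290 - 10*log10(52.190) = 41.290 - 17.17587 = 24.11 dB/K

24.11 dB/K


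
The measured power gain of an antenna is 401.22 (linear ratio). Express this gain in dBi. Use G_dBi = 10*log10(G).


G_dBi = 10 * log10(401.22) = 26.03 dBi

26.03 dBi


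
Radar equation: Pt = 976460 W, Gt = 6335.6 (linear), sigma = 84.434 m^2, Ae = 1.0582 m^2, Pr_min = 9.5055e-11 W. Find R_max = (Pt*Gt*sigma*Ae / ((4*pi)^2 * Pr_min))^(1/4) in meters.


R^4 = 976460*6335.6*84.434*1.0582 / ((4*pi)^2 * 9.5055e-11) = 3.682414e+19
R_max = 3.682414e+19^0.25 = 77899 m

77899 m


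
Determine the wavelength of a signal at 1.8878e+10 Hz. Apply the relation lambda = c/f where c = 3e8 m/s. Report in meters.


lambda = c / f = 3.0000e+08 / 1.8878e+10 = 0.01589 m

0.01589 m


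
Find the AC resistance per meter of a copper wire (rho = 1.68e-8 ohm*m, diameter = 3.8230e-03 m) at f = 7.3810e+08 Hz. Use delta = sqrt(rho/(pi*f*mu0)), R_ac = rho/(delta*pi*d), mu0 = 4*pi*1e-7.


delta = sqrt(1.68e-8 / (pi * 7.3810e+08 * 4*pi*1e-7)) = 2.401138e-06 m
R_ac = 1.68e-8 / (2.401138e-06 * pi * 3.8230e-03) = 0.5826 ohm/m

0.5826 ohm/m


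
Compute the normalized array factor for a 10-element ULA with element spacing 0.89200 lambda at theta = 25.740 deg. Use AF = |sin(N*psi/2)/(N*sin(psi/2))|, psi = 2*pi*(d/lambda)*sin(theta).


psi = 2*pi*0.89200*sin(25.740 deg) = 2.434011 rad
AF = |sin(10*2.434011/2) / (10*sin(2.434011/2))| = 0.04115

0.04115


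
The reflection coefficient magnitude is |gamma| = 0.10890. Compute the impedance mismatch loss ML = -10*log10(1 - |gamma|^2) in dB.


ML = -10 * log10(1 - 0.10890^2) = -10 * log10(0.98814079) = 0.05181 dB

0.05181 dB


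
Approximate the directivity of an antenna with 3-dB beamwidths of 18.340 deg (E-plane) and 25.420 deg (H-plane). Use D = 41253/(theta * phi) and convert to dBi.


D_linear = 41253 / (18.340 * 25.420) = 88.48724
D_dBi = 10 * log10(88.48724) = 19.47 dBi

19.47 dBi


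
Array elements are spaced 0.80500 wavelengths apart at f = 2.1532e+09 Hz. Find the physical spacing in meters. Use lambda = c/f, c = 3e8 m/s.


lambda = c / f = 3.0000e+08 / 2.1532e+09 = 0.1393275 m
d = 0.80500 * 0.1393275 = 0.1122 m

0.1122 m


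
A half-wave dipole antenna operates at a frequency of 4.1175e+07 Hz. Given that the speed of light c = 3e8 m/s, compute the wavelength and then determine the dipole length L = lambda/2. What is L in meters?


lambda = c / f = 3.0000e+08 / 4.1175e+07 = 7.285974 m
L = lambda / 2 = 7.285974 / 2 = 3.643 m

3.643 m


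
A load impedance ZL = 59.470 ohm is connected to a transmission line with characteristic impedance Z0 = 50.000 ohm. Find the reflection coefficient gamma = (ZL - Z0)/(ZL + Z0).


gamma = (59.470 - 50.000) / (59.470 + 50.000) = 0.08651

0.08651


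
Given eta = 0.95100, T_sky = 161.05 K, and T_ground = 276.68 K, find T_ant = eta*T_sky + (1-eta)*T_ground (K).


T_ant = 0.95100 * 161.05 + (1 - 0.95100) * 276.68 = 166.7 K

166.7 K


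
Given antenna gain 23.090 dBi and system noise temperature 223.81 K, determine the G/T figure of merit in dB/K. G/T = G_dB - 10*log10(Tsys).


G/T = 23.090 - 10*log10(223.81) = 23.090 - 23.49879 = -0.4088 dB/K

-0.4088 dB/K


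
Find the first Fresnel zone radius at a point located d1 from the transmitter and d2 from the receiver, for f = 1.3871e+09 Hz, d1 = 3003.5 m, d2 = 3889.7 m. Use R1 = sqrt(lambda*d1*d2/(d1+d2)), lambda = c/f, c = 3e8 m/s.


lambda = c / f = 3.0000e+08 / 1.3871e+09 = 0.2162786 m
R1 = sqrt(0.2162786 * 3003.5 * 3889.7 / (3003.5 + 3889.7)) = 19.15 m

19.15 m


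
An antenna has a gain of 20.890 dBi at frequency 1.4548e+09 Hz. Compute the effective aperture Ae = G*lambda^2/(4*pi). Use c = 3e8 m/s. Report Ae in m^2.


lambda = c / f = 3.0000e+08 / 1.4548e+09 = 0.2062139 m
G_linear = 10^(20.890/10) = 122.7439
Ae = G_linear * lambda^2 / (4*pi) = 122.7439 * 0.2062139^2 / (4*pi) = 0.4154 m^2

0.4154 m^2


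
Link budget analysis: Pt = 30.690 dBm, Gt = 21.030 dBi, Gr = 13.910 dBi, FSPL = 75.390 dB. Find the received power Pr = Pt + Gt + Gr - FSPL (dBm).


Pr = 30.690 + 21.030 + 13.910 - 75.390 = -9.76 dBm

-9.76 dBm


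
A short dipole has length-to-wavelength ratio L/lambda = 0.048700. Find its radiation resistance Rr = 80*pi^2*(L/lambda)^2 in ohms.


Rr = 80 * pi^2 * (0.048700)^2 = 80 * 9.869604 * 2.371690e-03 = 1.873 ohm

1.873 ohm


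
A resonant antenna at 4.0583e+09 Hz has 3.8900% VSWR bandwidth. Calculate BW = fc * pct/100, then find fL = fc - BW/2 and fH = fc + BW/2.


BW = 4.0583e+09 * 3.8900/100 = 1.578679e+08 Hz
fL = 4.0583e+09 - 1.578679e+08/2 = 3.979e+09 Hz
fH = 4.0583e+09 + 1.578679e+08/2 = 4.137e+09 Hz

BW=1.579e+08 Hz, fL=3.979e+09 Hz, fH=4.137e+09 Hz


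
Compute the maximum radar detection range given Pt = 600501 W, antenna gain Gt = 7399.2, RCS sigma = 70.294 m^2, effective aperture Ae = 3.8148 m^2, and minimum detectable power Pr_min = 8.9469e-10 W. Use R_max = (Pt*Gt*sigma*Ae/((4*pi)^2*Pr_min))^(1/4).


R^4 = 600501*7399.2*70.294*3.8148 / ((4*pi)^2 * 8.9469e-10) = 8.433274e+18
R_max = 8.433274e+18^0.25 = 53889 m

53889 m


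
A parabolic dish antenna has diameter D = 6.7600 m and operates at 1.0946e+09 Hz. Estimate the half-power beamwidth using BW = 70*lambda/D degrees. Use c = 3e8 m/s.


lambda = c / f = 3.0000e+08 / 1.0946e+09 = 0.2740727 m
BW = 70 * 0.2740727 / 6.7600 = 2.838 deg

2.838 deg


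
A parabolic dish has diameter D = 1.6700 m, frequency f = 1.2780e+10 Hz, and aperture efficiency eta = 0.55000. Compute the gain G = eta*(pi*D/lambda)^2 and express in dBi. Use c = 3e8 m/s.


lambda = c / f = 3.0000e+08 / 1.2780e+10 = 0.02347418 m
G_linear = 0.55000 * (pi * 1.6700 / 0.02347418)^2 = 27473.53
G_dBi = 10 * log10(27473.53) = 44.39 dBi

44.39 dBi


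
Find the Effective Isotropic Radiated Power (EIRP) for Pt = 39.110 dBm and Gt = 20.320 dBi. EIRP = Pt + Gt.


EIRP = Pt + Gt = 39.110 + 20.320 = 59.43 dBm

59.43 dBm


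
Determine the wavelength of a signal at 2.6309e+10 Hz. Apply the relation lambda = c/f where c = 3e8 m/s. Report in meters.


lambda = c / f = 3.0000e+08 / 2.6309e+10 = 0.01140 m

0.01140 m


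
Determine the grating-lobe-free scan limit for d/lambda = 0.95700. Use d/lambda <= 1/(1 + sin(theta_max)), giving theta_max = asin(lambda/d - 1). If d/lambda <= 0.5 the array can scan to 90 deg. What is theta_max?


lambda/d - 1 = 1/0.95700 - 1 = 0.04493208
theta_max = asin(0.04493208) = 2.575 deg

2.575 deg


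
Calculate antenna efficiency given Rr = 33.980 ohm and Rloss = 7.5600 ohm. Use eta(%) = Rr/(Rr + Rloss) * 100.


eta = 33.980 / (33.980 + 7.5600) * 100 = 81.80%

81.80%


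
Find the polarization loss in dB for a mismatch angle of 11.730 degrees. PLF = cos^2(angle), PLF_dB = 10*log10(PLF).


PLF_linear = cos^2(11.730 deg) = 0.9586691
PLF_dB = 10 * log10(0.9586691) = -0.1833 dB

-0.1833 dB


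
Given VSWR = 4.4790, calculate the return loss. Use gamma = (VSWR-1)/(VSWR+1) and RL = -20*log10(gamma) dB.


gamma = (4.4790 - 1) / (4.4790 + 1) = 0.6349699
RL = -20 * log10(0.6349699) = 3.945 dB

3.945 dB


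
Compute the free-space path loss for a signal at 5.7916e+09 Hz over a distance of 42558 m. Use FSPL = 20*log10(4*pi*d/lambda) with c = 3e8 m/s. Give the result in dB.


lambda = c / f = 3.0000e+08 / 5.7916e+09 = 0.05179916 m
FSPL = 20 * log10(4*pi*42558/0.05179916) = 140.3 dB

140.3 dB


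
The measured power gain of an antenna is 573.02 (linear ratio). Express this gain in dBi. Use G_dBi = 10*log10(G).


G_dBi = 10 * log10(573.02) = 27.58 dBi

27.58 dBi


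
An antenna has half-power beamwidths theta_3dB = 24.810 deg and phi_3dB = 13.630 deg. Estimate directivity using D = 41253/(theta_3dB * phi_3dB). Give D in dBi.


D_linear = 41253 / (24.810 * 13.630) = 121.9924
D_dBi = 10 * log10(121.9924) = 20.86 dBi

20.86 dBi


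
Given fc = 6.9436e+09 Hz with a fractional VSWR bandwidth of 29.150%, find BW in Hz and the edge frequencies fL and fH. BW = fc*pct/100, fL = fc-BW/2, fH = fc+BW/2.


BW = 6.9436e+09 * 29.150/100 = 2.024059e+09 Hz
fL = 6.9436e+09 - 2.024059e+09/2 = 5.932e+09 Hz
fH = 6.9436e+09 + 2.024059e+09/2 = 7.956e+09 Hz

BW=2.024e+09 Hz, fL=5.932e+09 Hz, fH=7.956e+09 Hz


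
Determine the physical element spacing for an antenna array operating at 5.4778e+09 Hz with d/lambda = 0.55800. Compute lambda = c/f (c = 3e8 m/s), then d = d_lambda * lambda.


lambda = c / f = 3.0000e+08 / 5.4778e+09 = 0.05476651 m
d = 0.55800 * 0.05476651 = 0.03056 m

0.03056 m


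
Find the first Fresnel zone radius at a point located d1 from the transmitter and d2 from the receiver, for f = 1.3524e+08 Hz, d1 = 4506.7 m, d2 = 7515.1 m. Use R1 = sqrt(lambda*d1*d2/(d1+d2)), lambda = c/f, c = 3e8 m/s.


lambda = c / f = 3.0000e+08 / 1.3524e+08 = 2.218279 m
R1 = sqrt(2.218279 * 4506.7 * 7515.1 / (4506.7 + 7515.1)) = 79.05 m

79.05 m


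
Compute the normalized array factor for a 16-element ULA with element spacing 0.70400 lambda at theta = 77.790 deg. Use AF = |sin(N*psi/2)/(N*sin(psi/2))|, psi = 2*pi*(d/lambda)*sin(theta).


psi = 2*pi*0.70400*sin(77.790 deg) = 4.323302 rad
AF = |sin(16*4.323302/2) / (16*sin(4.323302/2))| = 2.174e-03

2.174e-03


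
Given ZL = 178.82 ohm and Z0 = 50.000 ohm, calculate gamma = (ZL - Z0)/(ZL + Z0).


gamma = (178.82 - 50.000) / (178.82 + 50.000) = 0.5630

0.5630


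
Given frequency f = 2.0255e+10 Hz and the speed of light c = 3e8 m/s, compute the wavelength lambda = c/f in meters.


lambda = c / f = 3.0000e+08 / 2.0255e+10 = 0.01481 m

0.01481 m


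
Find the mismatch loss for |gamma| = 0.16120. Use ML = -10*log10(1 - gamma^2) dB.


ML = -10 * log10(1 - 0.16120^2) = -10 * log10(0.97401456) = 0.1143 dB

0.1143 dB


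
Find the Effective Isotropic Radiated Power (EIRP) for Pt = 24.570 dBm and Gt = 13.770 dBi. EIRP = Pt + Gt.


EIRP = Pt + Gt = 24.570 + 13.770 = 38.34 dBm

38.34 dBm


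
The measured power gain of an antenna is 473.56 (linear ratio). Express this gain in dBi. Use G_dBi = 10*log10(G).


G_dBi = 10 * log10(473.56) = 26.75 dBi

26.75 dBi


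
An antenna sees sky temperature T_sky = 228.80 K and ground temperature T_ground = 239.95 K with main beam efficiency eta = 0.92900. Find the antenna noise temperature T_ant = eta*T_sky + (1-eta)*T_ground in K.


T_ant = 0.92900 * 228.80 + (1 - 0.92900) * 239.95 = 229.6 K

229.6 K


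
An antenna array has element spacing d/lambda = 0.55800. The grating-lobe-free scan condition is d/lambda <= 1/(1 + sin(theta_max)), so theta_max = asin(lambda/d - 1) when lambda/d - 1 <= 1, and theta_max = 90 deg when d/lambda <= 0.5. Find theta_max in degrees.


lambda/d - 1 = 1/0.55800 - 1 = 0.7921147
theta_max = asin(0.7921147) = 52.38 deg

52.38 deg


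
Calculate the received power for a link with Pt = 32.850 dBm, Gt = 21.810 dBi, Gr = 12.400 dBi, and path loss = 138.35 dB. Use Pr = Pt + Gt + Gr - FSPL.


Pr = 32.850 + 21.810 + 12.400 - 138.35 = -71.29 dBm

-71.29 dBm


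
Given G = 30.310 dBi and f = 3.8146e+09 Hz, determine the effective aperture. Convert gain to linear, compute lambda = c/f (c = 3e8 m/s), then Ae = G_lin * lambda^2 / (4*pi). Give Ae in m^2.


lambda = c / f = 3.0000e+08 / 3.8146e+09 = 0.07864521 m
G_linear = 10^(30.310/10) = 1073.989
Ae = G_linear * lambda^2 / (4*pi) = 1073.989 * 0.07864521^2 / (4*pi) = 0.5286 m^2

0.5286 m^2


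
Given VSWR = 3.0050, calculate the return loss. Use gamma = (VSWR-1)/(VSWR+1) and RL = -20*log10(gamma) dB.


gamma = (3.0050 - 1) / (3.0050 + 1) = 0.5006242
RL = -20 * log10(0.5006242) = 6.010 dB

6.010 dB


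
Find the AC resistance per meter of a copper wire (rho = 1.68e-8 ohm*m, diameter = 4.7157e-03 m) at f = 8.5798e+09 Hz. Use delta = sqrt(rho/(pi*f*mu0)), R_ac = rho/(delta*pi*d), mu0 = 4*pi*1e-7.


delta = sqrt(1.68e-8 / (pi * 8.5798e+09 * 4*pi*1e-7)) = 7.042651e-07 m
R_ac = 1.68e-8 / (7.042651e-07 * pi * 4.7157e-03) = 1.610 ohm/m

1.610 ohm/m


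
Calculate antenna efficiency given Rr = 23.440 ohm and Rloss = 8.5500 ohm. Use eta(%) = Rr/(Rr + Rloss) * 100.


eta = 23.440 / (23.440 + 8.5500) * 100 = 73.27%

73.27%


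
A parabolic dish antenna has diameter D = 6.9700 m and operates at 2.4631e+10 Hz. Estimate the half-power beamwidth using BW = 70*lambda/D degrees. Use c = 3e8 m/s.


lambda = c / f = 3.0000e+08 / 2.4631e+10 = 0.01217977 m
BW = 70 * 0.01217977 / 6.9700 = 0.1223 deg

0.1223 deg


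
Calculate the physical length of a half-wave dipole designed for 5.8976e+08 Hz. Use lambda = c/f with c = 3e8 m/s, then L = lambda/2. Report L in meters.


lambda = c / f = 3.0000e+08 / 5.8976e+08 = 0.5086815 m
L = lambda / 2 = 0.5086815 / 2 = 0.2543 m

0.2543 m


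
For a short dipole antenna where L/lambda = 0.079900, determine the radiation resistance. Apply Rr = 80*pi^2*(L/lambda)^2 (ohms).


Rr = 80 * pi^2 * (0.079900)^2 = 80 * 9.869604 * 6.384010e-03 = 5.041 ohm

5.041 ohm


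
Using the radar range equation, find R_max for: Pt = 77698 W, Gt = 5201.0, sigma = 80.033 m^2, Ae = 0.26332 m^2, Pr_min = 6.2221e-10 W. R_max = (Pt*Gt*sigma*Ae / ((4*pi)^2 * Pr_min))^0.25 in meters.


R^4 = 77698*5201.0*80.033*0.26332 / ((4*pi)^2 * 6.2221e-10) = 8.667481e+16
R_max = 8.667481e+16^0.25 = 17158 m

17158 m


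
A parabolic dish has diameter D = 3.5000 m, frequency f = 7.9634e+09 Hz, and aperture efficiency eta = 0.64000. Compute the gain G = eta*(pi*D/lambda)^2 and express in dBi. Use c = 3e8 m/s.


lambda = c / f = 3.0000e+08 / 7.9634e+09 = 0.03767235 m
G_linear = 0.64000 * (pi * 3.5000 / 0.03767235)^2 = 54521.82
G_dBi = 10 * log10(54521.82) = 47.37 dBi

47.37 dBi


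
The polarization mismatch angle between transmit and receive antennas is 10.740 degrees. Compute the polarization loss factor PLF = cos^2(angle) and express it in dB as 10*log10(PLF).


PLF_linear = cos^2(10.740 deg) = 0.9652727
PLF_dB = 10 * log10(0.9652727) = -0.1535 dB

-0.1535 dB


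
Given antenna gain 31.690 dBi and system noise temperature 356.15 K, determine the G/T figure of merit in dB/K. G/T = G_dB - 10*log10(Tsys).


G/T = 31.690 - 10*log10(356.15) = 31.690 - 25.51633 = 6.174 dB/K

6.174 dB/K


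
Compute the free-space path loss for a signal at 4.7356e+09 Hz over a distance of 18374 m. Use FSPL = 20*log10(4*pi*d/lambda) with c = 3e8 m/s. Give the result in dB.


lambda = c / f = 3.0000e+08 / 4.7356e+09 = 0.06334995 m
FSPL = 20 * log10(4*pi*18374/0.06334995) = 131.2 dB

131.2 dB


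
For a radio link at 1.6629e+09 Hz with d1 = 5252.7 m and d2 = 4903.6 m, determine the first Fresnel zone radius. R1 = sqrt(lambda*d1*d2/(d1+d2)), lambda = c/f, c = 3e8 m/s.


lambda = c / f = 3.0000e+08 / 1.6629e+09 = 0.1804077 m
R1 = sqrt(0.1804077 * 5252.7 * 4903.6 / (5252.7 + 4903.6)) = 21.39 m

21.39 m


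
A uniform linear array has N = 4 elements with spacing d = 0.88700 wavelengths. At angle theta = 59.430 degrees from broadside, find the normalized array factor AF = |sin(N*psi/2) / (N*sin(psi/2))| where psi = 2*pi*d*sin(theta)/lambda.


psi = 2*pi*0.88700*sin(59.430 deg) = 4.798560 rad
AF = |sin(4*4.798560/2) / (4*sin(4.798560/2))| = 0.06342

0.06342


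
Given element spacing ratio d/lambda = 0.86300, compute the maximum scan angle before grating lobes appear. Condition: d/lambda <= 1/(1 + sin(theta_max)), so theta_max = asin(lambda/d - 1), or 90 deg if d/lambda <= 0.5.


lambda/d - 1 = 1/0.86300 - 1 = 0.1587486
theta_max = asin(0.1587486) = 9.134 deg

9.134 deg


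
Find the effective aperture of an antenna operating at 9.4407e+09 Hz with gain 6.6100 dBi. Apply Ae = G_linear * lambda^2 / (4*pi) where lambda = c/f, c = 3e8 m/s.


lambda = c / f = 3.0000e+08 / 9.4407e+09 = 0.03177730 m
G_linear = 10^(6.6100/10) = 4.581419
Ae = G_linear * lambda^2 / (4*pi) = 4.581419 * 0.03177730^2 / (4*pi) = 3.681e-04 m^2

3.681e-04 m^2


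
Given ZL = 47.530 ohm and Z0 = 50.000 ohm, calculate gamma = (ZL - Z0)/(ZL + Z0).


gamma = (47.530 - 50.000) / (47.530 + 50.000) = -0.02533

-0.02533


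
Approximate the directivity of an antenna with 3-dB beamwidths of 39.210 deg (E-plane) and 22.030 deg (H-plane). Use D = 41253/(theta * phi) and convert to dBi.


D_linear = 41253 / (39.210 * 22.030) = 47.75779
D_dBi = 10 * log10(47.75779) = 16.79 dBi

16.79 dBi


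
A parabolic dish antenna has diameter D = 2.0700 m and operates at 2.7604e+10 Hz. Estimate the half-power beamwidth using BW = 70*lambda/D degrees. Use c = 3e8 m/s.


lambda = c / f = 3.0000e+08 / 2.7604e+10 = 0.01086799 m
BW = 70 * 0.01086799 / 2.0700 = 0.3675 deg

0.3675 deg


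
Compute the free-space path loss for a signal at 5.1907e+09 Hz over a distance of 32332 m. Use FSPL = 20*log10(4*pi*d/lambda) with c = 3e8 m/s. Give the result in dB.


lambda = c / f = 3.0000e+08 / 5.1907e+09 = 0.05779567 m
FSPL = 20 * log10(4*pi*32332/0.05779567) = 136.9 dB

136.9 dB


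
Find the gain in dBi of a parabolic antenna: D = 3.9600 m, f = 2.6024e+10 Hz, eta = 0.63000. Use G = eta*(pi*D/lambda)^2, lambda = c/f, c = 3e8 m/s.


lambda = c / f = 3.0000e+08 / 2.6024e+10 = 0.01152782 m
G_linear = 0.63000 * (pi * 3.9600 / 0.01152782)^2 = 733730.0
G_dBi = 10 * log10(733730.0) = 58.66 dBi

58.66 dBi


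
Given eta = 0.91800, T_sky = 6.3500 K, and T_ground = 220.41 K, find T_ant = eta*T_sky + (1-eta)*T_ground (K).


T_ant = 0.91800 * 6.3500 + (1 - 0.91800) * 220.41 = 23.90 K

23.90 K


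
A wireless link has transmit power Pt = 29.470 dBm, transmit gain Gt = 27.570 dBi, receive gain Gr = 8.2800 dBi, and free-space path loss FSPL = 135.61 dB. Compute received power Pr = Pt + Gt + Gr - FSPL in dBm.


Pr = 29.470 + 27.570 + 8.2800 - 135.61 = -70.29 dBm

-70.29 dBm


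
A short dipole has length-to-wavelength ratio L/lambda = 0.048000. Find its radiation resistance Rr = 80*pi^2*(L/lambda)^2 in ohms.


Rr = 80 * pi^2 * (0.048000)^2 = 80 * 9.869604 * 2.304000e-03 = 1.819 ohm

1.819 ohm


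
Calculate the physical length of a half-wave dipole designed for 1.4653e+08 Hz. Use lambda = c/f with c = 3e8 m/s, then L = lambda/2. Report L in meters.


lambda = c / f = 3.0000e+08 / 1.4653e+08 = 2.047362 m
L = lambda / 2 = 2.047362 / 2 = 1.024 m

1.024 m


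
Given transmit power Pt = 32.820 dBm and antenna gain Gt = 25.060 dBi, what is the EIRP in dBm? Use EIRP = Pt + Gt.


EIRP = Pt + Gt = 32.820 + 25.060 = 57.88 dBm

57.88 dBm


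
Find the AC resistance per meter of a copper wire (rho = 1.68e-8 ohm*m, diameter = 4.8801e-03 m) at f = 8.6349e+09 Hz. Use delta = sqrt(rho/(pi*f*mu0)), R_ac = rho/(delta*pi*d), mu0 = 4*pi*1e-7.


delta = sqrt(1.68e-8 / (pi * 8.6349e+09 * 4*pi*1e-7)) = 7.020146e-07 m
R_ac = 1.68e-8 / (7.020146e-07 * pi * 4.8801e-03) = 1.561 ohm/m

1.561 ohm/m


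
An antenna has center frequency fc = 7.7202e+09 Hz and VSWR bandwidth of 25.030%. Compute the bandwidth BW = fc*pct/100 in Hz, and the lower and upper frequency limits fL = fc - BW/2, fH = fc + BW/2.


BW = 7.7202e+09 * 25.030/100 = 1.932366e+09 Hz
fL = 7.7202e+09 - 1.932366e+09/2 = 6.754e+09 Hz
fH = 7.7202e+09 + 1.932366e+09/2 = 8.686e+09 Hz

BW=1.932e+09 Hz, fL=6.754e+09 Hz, fH=8.686e+09 Hz


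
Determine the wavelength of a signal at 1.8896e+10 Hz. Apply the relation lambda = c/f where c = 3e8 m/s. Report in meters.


lambda = c / f = 3.0000e+08 / 1.8896e+10 = 0.01588 m

0.01588 m


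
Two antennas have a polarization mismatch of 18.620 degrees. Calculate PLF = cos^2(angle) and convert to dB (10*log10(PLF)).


PLF_linear = cos^2(18.620 deg) = 0.8980538
PLF_dB = 10 * log10(0.8980538) = -0.4670 dB

-0.4670 dB


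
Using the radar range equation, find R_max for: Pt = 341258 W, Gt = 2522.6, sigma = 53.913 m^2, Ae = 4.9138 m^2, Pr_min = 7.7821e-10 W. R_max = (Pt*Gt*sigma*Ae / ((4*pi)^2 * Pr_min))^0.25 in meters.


R^4 = 341258*2522.6*53.913*4.9138 / ((4*pi)^2 * 7.7821e-10) = 1.855777e+18
R_max = 1.855777e+18^0.25 = 36909 m

36909 m


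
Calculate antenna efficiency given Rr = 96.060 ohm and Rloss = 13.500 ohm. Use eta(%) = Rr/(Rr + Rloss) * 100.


eta = 96.060 / (96.060 + 13.500) * 100 = 87.68%

87.68%


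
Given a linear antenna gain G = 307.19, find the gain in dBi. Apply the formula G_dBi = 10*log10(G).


G_dBi = 10 * log10(307.19) = 24.87 dBi

24.87 dBi


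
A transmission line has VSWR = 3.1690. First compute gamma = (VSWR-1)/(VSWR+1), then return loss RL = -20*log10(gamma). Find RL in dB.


gamma = (3.1690 - 1) / (3.1690 + 1) = 0.5202686
RL = -20 * log10(0.5202686) = 5.675 dB

5.675 dB


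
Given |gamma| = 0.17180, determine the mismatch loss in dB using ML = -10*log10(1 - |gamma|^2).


ML = -10 * log10(1 - 0.17180^2) = -10 * log10(0.97048476) = 0.1301 dB

0.1301 dB


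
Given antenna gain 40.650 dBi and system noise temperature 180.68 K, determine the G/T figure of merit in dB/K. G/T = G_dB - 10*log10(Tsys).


G/T = 40.650 - 10*log10(180.68) = 40.650 - 22.56910 = 18.08 dB/K

18.08 dB/K


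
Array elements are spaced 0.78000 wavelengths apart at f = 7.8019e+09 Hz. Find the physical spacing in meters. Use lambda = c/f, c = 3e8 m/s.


lambda = c / f = 3.0000e+08 / 7.8019e+09 = 0.03845217 m
d = 0.78000 * 0.03845217 = 0.02999 m

0.02999 m


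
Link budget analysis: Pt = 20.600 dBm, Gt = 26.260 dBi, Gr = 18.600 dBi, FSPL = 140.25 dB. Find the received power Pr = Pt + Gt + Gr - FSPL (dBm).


Pr = 20.600 + 26.260 + 18.600 - 140.25 = -74.79 dBm

-74.79 dBm


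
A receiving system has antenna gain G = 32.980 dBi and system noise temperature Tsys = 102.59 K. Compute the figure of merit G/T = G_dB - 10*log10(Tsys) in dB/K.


G/T = 32.980 - 10*log10(102.59) = 32.980 - 20.11105 = 12.87 dB/K

12.87 dB/K


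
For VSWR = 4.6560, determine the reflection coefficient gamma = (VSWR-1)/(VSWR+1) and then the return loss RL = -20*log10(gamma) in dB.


gamma = (4.6560 - 1) / (4.6560 + 1) = 0.6463932
RL = -20 * log10(0.6463932) = 3.790 dB

3.790 dB


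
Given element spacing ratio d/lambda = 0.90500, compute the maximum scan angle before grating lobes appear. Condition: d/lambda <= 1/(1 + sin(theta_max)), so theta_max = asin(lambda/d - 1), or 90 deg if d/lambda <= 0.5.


lambda/d - 1 = 1/0.90500 - 1 = 0.1049724
theta_max = asin(0.1049724) = 6.026 deg

6.026 deg


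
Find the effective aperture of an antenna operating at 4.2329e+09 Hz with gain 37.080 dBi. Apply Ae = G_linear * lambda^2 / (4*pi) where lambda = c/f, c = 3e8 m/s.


lambda = c / f = 3.0000e+08 / 4.2329e+09 = 0.07087340 m
G_linear = 10^(37.080/10) = 5105.050
Ae = G_linear * lambda^2 / (4*pi) = 5105.050 * 0.07087340^2 / (4*pi) = 2.041 m^2

2.041 m^2
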